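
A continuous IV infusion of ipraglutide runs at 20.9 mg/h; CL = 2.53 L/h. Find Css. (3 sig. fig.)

8.26 µg/mL

Css = infusion rate / CL = 20.9 / 2.53 ≈ 8.26 µg/mL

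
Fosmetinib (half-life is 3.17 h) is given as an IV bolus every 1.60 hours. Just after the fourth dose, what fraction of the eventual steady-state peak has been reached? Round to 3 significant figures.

k = ln 2 / 3.17 = 0.2187 h⁻¹
f_n = 1 − e^(−nkτ) = 1 − e^(−4 × 0.2187 × 1.60) = 1 − e^(−1.399) = 1 − 0.2467 ≈ 0.753

0.753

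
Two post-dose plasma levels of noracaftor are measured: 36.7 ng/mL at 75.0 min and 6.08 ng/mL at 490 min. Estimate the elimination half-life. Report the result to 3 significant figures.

k = ln(C₁/C₂) / (t₂ − t₁) = ln(36.7/6.08) / (490 − 75.0)
  = 1.798 / 415.0 = 0.004332 min⁻¹
t½ = ln 2 / k = ln 2 / 0.004332 ≈ 160 minutes

160 minutes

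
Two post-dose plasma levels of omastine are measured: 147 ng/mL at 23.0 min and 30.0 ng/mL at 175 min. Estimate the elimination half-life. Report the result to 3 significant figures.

k = ln(C₁/C₂) / (t₂ − t₁) = ln(147/30.0) / (175 − 23.0)
  = 1.589 / 152.0 = 0.01046 min⁻¹
t½ = ln 2 / k = ln 2 / 0.01046 ≈ 66.3 minutes

66.3 minutes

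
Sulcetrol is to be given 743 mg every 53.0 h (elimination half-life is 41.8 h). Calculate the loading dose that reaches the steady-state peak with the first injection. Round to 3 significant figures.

k = ln 2 / 41.8 = 0.01658 h⁻¹
Accumulation ratio R = 1 / (1 − e^(−kτ)) = 1 / (1 − e^(−0.01658×53.0)) = 1 / (1 − 0.4153) = 1.710
Loading dose = maintenance dose × R = 743 × 1.710 ≈ 1270 mg

1270 mg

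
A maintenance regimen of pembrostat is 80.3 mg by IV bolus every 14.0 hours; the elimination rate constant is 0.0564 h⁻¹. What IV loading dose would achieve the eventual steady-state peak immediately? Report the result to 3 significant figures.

Accumulation ratio R = 1 / (1 − e^(−kτ)) = 1 / (1 − e^(−0.05640×14.0)) = 1 / (1 − 0.4540) = 1.832
Loading dose = maintenance dose × R = 80.3 × 1.832 ≈ 147 mg

147 mg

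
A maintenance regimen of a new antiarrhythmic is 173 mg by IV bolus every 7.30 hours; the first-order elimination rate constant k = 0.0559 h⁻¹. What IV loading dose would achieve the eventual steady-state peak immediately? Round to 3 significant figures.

516 mg

Accumulation ratio R = 1 / (1 − e^(−kτ)) = 1 / (1 − e^(−0.05590×7.30)) = 1 / (1 − 0.6649) = 2.984
Loading dose = maintenance dose × R = 173 × 2.984 ≈ 516 mg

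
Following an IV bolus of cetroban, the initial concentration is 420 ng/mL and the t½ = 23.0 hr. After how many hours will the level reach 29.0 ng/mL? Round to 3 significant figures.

88.7 hours

k = ln 2 / 23.0 = 0.03014 hr⁻¹
C(t) = C₀ e^(−kt)  ⇒  t = ln(C₀/C) / k
t = ln(420/29.0) / 0.03014 = 2.673 / 0.03014 ≈ 88.7 hours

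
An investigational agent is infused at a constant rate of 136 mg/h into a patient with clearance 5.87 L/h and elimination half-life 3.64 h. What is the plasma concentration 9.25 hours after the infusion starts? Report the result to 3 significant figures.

Css = rate / CL = 136 / 5.87 = 23.17 µg/mL
k = ln 2 / 3.64 = 0.1904 h⁻¹
C(t) = Css (1 − e^(−kt)) = 23.17 × (1 − e^(−1.761)) = 23.17 × 0.8282 ≈ 19.2 µg/mL

19.2 µg/mL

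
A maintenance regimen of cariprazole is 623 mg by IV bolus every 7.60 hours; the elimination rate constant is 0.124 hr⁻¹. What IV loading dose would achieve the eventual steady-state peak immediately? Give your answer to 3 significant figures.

1020 mg

Accumulation ratio R = 1 / (1 − e^(−kτ)) = 1 / (1 − e^(−0.1240×7.60)) = 1 / (1 − 0.3897) = 1.639
Loading dose = maintenance dose × R = 623 × 1.639 ≈ 1020 mg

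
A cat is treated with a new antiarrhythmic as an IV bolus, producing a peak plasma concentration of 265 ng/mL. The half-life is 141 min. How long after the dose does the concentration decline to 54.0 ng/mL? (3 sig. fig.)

324 minutes

k = ln 2 / 141 = 0.004916 min⁻¹
C(t) = C₀ e^(−kt)  ⇒  t = ln(C₀/C) / k
t = ln(265/54.0) / 0.004916 = 1.591 / 0.004916 ≈ 324 minutes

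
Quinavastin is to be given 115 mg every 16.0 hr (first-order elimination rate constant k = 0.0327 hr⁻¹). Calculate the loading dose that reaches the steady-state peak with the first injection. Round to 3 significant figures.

282 mg

Accumulation ratio R = 1 / (1 − e^(−kτ)) = 1 / (1 − e^(−0.03270×16.0)) = 1 / (1 − 0.5926) = 2.455
Loading dose = maintenance dose × R = 115 × 2.455 ≈ 282 mg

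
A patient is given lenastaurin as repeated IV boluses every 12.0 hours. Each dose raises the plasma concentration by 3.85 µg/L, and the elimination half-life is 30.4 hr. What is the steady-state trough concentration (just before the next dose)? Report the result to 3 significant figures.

12.2 µg/L

k = ln 2 / 30.4 = 0.02280 hr⁻¹
Fraction remaining after one interval: e^(−kτ) = e^(−0.02280 × 12.0) = 0.7606
R = 1 / (1 − 0.7606) = 4.178
Css,max = 3.85 × 4.178 = 16.08 µg/L
Css,min = Css,max × e^(−kτ) = 16.08 × 0.7606 ≈ 12.2 µg/L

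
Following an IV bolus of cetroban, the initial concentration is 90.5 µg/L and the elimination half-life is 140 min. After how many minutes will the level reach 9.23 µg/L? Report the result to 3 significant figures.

k = ln 2 / 140 = 0.004951 min⁻¹
C(t) = C₀ e^(−kt)  ⇒  t = ln(C₀/C) / k
t = ln(90.5/9.23) / 0.004951 = 2.283 / 0.004951 ≈ 461 minutes

461 minutes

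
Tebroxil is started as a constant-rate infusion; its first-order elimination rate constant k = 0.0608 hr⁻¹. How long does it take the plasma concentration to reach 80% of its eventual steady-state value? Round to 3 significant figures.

26.5 hours

f = 1 − e^(−kt)  ⇒  t = −ln(1 − f) / k
t = −ln(1 − 0.8) / 0.06080 = 1.609 / 0.06080 ≈ 26.5 hours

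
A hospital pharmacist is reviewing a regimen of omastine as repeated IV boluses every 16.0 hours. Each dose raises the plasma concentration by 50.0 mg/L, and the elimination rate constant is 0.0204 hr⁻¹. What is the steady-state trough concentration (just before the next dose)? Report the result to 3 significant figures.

130 mg/L

Fraction remaining after one interval: e^(−kτ) = e^(−0.02040 × 16.0) = 0.7215
R = 1 / (1 − 0.7215) = 3.591
Css,max = 50.0 × 3.591 = 179.5 mg/L
Css,min = Css,max × e^(−kτ) = 179.5 × 0.7215 ≈ 130 mg/L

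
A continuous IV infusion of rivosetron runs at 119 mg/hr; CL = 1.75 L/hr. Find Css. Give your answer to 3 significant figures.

Css = infusion rate / CL = 119 / 1.75 ≈ 68.0 mg/L

68.0 mg/L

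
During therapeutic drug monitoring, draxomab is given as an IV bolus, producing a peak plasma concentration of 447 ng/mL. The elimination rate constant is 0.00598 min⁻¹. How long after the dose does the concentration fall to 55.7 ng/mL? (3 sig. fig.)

348 minutes

C(t) = C₀ e^(−kt)  ⇒  t = ln(C₀/C) / k
t = ln(447/55.7) / 0.005980 = 2.083 / 0.005980 ≈ 348 minutes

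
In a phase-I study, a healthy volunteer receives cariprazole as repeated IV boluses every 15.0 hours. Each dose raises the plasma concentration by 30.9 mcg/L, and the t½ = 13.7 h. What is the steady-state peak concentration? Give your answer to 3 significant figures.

58.1 mcg/L

k = ln 2 / 13.7 = 0.05059 h⁻¹
Fraction remaining after one interval: e^(−kτ) = e^(−0.05059 × 15.0) = 0.4682
R = 1 / (1 − 0.4682) = 1.880
Css,max = 30.9 × 1.880 ≈ 58.1 mcg/L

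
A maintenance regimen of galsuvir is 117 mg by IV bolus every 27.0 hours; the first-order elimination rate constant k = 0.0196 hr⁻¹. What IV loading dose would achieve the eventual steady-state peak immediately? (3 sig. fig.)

285 mg

Accumulation ratio R = 1 / (1 − e^(−kτ)) = 1 / (1 − e^(−0.01960×27.0)) = 1 / (1 − 0.5891) = 2.434
Loading dose = maintenance dose × R = 117 × 2.434 ≈ 285 mg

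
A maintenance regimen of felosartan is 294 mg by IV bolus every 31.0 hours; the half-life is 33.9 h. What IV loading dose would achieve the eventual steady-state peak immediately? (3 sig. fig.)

626 mg

k = ln 2 / 33.9 = 0.02045 h⁻¹
Accumulation ratio R = 1 / (1 − e^(−kτ)) = 1 / (1 − e^(−0.02045×31.0)) = 1 / (1 − 0.5305) = 2.130
Loading dose = maintenance dose × R = 294 × 2.130 ≈ 626 mg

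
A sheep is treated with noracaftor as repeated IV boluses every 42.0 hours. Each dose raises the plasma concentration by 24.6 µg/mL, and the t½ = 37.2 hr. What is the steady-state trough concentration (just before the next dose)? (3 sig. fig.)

k = ln 2 / 37.2 = 0.01863 hr⁻¹
Fraction remaining after one interval: e^(−kτ) = e^(−0.01863 × 42.0) = 0.4572
R = 1 / (1 − 0.4572) = 1.842
Css,max = 24.6 × 1.842 = 45.32 µg/mL
Css,min = Css,max × e^(−kτ) = 45.32 × 0.4572 ≈ 20.7 µg/mL

20.7 µg/mL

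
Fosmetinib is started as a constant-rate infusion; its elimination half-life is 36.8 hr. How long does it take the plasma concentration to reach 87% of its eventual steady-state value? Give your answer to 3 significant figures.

k = ln 2 / 36.8 = 0.01884 hr⁻¹
f = 1 − e^(−kt)  ⇒  t = −ln(1 − f) / k
t = −ln(1 − 0.87) / 0.01884 = 2.040 / 0.01884 ≈ 108 hours

108 hours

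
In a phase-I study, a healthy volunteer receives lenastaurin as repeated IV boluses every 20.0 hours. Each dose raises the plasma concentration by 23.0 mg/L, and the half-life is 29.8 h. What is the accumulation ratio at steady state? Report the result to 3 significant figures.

2.69

k = ln 2 / 29.8 = 0.02326 h⁻¹
Fraction remaining after one interval: e^(−kτ) = e^(−0.02326 × 20.0) = 0.6280
R = 1 / (1 − 0.6280) = 1 / 0.3720 ≈ 2.69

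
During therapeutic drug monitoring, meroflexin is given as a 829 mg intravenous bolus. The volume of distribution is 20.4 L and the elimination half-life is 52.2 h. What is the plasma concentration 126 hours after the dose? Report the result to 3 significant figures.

7.63 mg/L

C₀ = dose / V = 829 / 20.4 = 40.64 mg/L
k = ln 2 / 52.2 = 0.01328 h⁻¹
C(t) = C₀ e^(−kt) = 40.64 × e^(−0.01328 × 126) = 40.64 × e^(−1.673) = 40.64 × 0.1877 ≈ 7.63 mg/L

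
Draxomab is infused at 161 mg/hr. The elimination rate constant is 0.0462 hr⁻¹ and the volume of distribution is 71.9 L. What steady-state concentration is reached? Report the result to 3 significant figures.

CL = k · V = 0.0462 × 71.9 = 3.322 L/hr
Css = rate / CL = 161 / 3.322 ≈ 48.5 mg/L

48.5 mg/L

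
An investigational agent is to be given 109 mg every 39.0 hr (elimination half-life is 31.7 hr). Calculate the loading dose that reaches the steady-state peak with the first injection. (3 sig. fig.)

k = ln 2 / 31.7 = 0.02187 hr⁻¹
Accumulation ratio R = 1 / (1 − e^(−kτ)) = 1 / (1 − e^(−0.02187×39.0)) = 1 / (1 − 0.4262) = 1.743
Loading dose = maintenance dose × R = 109 × 1.743 ≈ 190 mg

190 mg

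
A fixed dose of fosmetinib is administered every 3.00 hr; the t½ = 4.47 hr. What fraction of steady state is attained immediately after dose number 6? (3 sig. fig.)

0.939

k = ln 2 / 4.47 = 0.1551 hr⁻¹
f_n = 1 − e^(−nkτ) = 1 − e^(−6 × 0.1551 × 3.00) = 1 − e^(−2.791) = 1 − 0.06135 ≈ 0.939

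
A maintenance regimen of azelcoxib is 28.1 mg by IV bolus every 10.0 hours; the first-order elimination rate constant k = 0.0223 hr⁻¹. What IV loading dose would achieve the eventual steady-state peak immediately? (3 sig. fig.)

Accumulation ratio R = 1 / (1 − e^(−kτ)) = 1 / (1 − e^(−0.02230×10.0)) = 1 / (1 − 0.8001) = 5.003
Loading dose = maintenance dose × R = 28.1 × 5.003 ≈ 141 mg

141 mg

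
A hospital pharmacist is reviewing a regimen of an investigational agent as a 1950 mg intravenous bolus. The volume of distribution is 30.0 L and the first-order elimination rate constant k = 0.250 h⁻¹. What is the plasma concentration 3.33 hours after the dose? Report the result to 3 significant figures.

C₀ = dose / V = 1950 / 30.0 = 65.00 mg/L
C(t) = C₀ e^(−kt) = 65.00 × e^(−0.2500 × 3.33) = 65.00 × e^(−0.8325) = 65.00 × 0.4350 ≈ 28.3 mg/L

28.3 mg/L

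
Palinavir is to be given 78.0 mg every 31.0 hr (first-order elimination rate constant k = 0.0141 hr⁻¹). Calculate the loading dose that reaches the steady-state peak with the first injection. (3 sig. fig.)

Accumulation ratio R = 1 / (1 − e^(−kτ)) = 1 / (1 − e^(−0.01410×31.0)) = 1 / (1 − 0.6459) = 2.824
Loading dose = maintenance dose × R = 78.0 × 2.824 ≈ 220 mg

220 mg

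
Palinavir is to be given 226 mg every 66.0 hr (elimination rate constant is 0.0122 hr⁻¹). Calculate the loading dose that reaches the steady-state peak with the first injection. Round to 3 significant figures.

409 mg

Accumulation ratio R = 1 / (1 − e^(−kτ)) = 1 / (1 − e^(−0.01220×66.0)) = 1 / (1 − 0.4470) = 1.808
Loading dose = maintenance dose × R = 226 × 1.808 ≈ 409 mg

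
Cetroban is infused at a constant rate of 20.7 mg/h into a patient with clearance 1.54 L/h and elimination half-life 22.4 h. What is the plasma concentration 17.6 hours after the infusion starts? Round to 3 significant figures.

5.64 µg/mL

Css = rate / CL = 20.7 / 1.54 = 13.44 µg/mL
k = ln 2 / 22.4 = 0.03094 h⁻¹
C(t) = Css (1 − e^(−kt)) = 13.44 × (1 − e^(−0.5446)) = 13.44 × 0.4199 ≈ 5.64 µg/mL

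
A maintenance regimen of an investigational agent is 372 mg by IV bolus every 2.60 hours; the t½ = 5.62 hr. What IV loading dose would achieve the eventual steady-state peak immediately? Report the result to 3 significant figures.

k = ln 2 / 5.62 = 0.1233 hr⁻¹
Accumulation ratio R = 1 / (1 − e^(−kτ)) = 1 / (1 − e^(−0.1233×2.60)) = 1 / (1 − 0.7257) = 3.645
Loading dose = maintenance dose × R = 372 × 3.645 ≈ 1360 mg

1360 mg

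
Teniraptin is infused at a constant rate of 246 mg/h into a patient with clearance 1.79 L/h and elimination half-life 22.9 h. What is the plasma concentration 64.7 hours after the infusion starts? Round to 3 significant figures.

118 mg/L

Css = rate / CL = 246 / 1.79 = 137.4 mg/L
k = ln 2 / 22.9 = 0.03027 h⁻¹
C(t) = Css (1 − e^(−kt)) = 137.4 × (1 − e^(−1.958)) = 137.4 × 0.8589 ≈ 118 mg/L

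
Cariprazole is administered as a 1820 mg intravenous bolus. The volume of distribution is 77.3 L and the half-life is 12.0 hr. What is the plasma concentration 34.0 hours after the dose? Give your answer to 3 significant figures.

C₀ = dose / V = 1820 / 77.3 = 23.54 µg/mL
k = ln 2 / 12.0 = 0.05776 hr⁻¹
C(t) = C₀ e^(−kt) = 23.54 × e^(−0.05776 × 34.0) = 23.54 × e^(−1.964) = 23.54 × 0.1403 ≈ 3.30 µg/mL

3.30 µg/mL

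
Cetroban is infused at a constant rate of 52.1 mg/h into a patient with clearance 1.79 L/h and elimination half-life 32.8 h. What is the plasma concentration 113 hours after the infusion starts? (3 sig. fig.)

26.4 mg/L

Css = rate / CL = 52.1 / 1.79 = 29.11 mg/L
k = ln 2 / 32.8 = 0.02113 h⁻¹
C(t) = Css (1 − e^(−kt)) = 29.11 × (1 − e^(−2.388)) = 29.11 × 0.9082 ≈ 26.4 mg/L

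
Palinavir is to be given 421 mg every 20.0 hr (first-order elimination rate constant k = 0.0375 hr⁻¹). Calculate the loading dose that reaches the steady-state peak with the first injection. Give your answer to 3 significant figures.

Accumulation ratio R = 1 / (1 − e^(−kτ)) = 1 / (1 − e^(−0.03750×20.0)) = 1 / (1 − 0.4724) = 1.895
Loading dose = maintenance dose × R = 421 × 1.895 ≈ 798 mg

798 mg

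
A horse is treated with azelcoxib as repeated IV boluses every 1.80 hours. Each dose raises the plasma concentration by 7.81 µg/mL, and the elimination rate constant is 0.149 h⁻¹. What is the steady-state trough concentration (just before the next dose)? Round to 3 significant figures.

Fraction remaining after one interval: e^(−kτ) = e^(−0.1490 × 1.80) = 0.7648
R = 1 / (1 − 0.7648) = 4.251
Css,max = 7.81 × 4.251 = 33.20 µg/mL
Css,min = Css,max × e^(−kτ) = 33.20 × 0.7648 ≈ 25.4 µg/mL

25.4 µg/mL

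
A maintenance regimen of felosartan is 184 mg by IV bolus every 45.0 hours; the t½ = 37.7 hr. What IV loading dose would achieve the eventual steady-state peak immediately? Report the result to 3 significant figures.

327 mg

k = ln 2 / 37.7 = 0.01839 hr⁻¹
Accumulation ratio R = 1 / (1 − e^(−kτ)) = 1 / (1 − e^(−0.01839×45.0)) = 1 / (1 − 0.4372) = 1.777
Loading dose = maintenance dose × R = 184 × 1.777 ≈ 327 mg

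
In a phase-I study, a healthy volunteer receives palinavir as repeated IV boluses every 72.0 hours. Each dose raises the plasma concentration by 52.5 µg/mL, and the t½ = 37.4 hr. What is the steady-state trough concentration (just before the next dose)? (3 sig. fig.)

18.8 µg/mL

k = ln 2 / 37.4 = 0.01853 hr⁻¹
Fraction remaining after one interval: e^(−kτ) = e^(−0.01853 × 72.0) = 0.2633
R = 1 / (1 − 0.2633) = 1.357
Css,max = 52.5 × 1.357 = 71.27 µg/mL
Css,min = Css,max × e^(−kτ) = 71.27 × 0.2633 ≈ 18.8 µg/mL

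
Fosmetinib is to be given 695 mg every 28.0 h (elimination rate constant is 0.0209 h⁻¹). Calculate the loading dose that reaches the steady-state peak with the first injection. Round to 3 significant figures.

Accumulation ratio R = 1 / (1 − e^(−kτ)) = 1 / (1 − e^(−0.02090×28.0)) = 1 / (1 − 0.5570) = 2.257
Loading dose = maintenance dose × R = 695 × 2.257 ≈ 1570 mg

1570 mg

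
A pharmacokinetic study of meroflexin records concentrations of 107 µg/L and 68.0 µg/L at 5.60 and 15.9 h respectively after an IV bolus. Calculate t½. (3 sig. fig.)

k = ln(C₁/C₂) / (t₂ − t₁) = ln(107/68.0) / (15.9 − 5.60)
  = 0.4533 / 10.30 = 0.04401 h⁻¹
t½ = ln 2 / k = ln 2 / 0.04401 ≈ 15.7 hours

15.7 hours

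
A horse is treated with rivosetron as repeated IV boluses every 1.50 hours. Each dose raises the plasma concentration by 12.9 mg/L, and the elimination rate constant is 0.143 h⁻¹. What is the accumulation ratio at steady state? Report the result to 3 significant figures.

Fraction remaining after one interval: e^(−kτ) = e^(−0.1430 × 1.50) = 0.8069
R = 1 / (1 − 0.8069) = 1 / 0.1931 ≈ 5.18

5.18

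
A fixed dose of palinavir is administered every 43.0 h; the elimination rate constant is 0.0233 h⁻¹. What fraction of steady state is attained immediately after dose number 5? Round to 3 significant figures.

f_n = 1 − e^(−nkτ) = 1 − e^(−5 × 0.02330 × 43.0) = 1 − e^(−5.010) = 1 − 0.006674 ≈ 0.993

0.993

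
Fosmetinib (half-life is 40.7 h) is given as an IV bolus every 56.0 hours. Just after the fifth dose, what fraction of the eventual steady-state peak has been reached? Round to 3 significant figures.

0.992

k = ln 2 / 40.7 = 0.01703 h⁻¹
f_n = 1 − e^(−nkτ) = 1 − e^(−5 × 0.01703 × 56.0) = 1 − e^(−4.769) = 1 − 0.008492 ≈ 0.992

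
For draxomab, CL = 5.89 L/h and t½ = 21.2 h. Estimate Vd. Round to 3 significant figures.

k = ln 2 / t½ = ln 2 / 21.2 = 0.03270 h⁻¹
V = CL / k = 5.89 / 0.03270 ≈ 180 L

180 L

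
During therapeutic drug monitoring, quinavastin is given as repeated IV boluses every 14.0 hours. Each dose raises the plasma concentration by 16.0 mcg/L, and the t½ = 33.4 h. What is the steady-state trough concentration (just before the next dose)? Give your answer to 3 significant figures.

47.5 mcg/L

k = ln 2 / 33.4 = 0.02075 h⁻¹
Fraction remaining after one interval: e^(−kτ) = e^(−0.02075 × 14.0) = 0.7479
R = 1 / (1 − 0.7479) = 3.966
Css,max = 16.0 × 3.966 = 63.46 mcg/L
Css,min = Css,max × e^(−kτ) = 63.46 × 0.7479 ≈ 47.5 mcg/L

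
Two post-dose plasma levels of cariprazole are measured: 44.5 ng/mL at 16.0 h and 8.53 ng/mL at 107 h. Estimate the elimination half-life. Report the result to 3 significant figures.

k = ln(C₁/C₂) / (t₂ − t₁) = ln(44.5/8.53) / (107 − 16.0)
  = 1.652 / 91.00 = 0.01815 h⁻¹
t½ = ln 2 / k = ln 2 / 0.01815 ≈ 38.2 hours

38.2 hours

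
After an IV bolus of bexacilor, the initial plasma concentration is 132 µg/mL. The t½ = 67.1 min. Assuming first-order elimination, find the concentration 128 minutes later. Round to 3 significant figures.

35.2 µg/mL

k = ln 2 / 67.1 = 0.01033 min⁻¹
128 min is 1.908 half-lives, so C = 132 × (1/2)^1.908 = 132 × 0.2665 ≈ 35.2 µg/mL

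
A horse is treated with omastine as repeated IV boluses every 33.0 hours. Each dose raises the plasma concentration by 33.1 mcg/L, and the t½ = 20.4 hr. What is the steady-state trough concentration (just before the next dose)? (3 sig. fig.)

16.0 mcg/L

k = ln 2 / 20.4 = 0.03398 hr⁻¹
Fraction remaining after one interval: e^(−kτ) = e^(−0.03398 × 33.0) = 0.3259
R = 1 / (1 − 0.3259) = 1.483
Css,max = 33.1 × 1.483 = 49.10 mcg/L
Css,min = Css,max × e^(−kτ) = 49.10 × 0.3259 ≈ 16.0 mcg/L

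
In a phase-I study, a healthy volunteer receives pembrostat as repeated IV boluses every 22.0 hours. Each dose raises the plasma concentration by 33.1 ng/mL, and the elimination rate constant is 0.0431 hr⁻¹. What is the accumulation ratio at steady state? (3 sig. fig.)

Fraction remaining after one interval: e^(−kτ) = e^(−0.04310 × 22.0) = 0.3874
R = 1 / (1 − 0.3874) = 1 / 0.6126 ≈ 1.63

1.63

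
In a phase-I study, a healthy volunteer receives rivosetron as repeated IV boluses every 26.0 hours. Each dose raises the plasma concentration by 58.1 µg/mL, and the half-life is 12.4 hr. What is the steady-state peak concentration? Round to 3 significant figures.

k = ln 2 / 12.4 = 0.05590 hr⁻¹
Fraction remaining after one interval: e^(−kτ) = e^(−0.05590 × 26.0) = 0.2338
R = 1 / (1 − 0.2338) = 1.305
Css,max = 58.1 × 1.305 ≈ 75.8 µg/mL

75.8 µg/mL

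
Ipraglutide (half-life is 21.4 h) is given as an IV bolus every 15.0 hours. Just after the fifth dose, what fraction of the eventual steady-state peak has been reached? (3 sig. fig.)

k = ln 2 / 21.4 = 0.03239 h⁻¹
f_n = 1 − e^(−nkτ) = 1 − e^(−5 × 0.03239 × 15.0) = 1 − e^(−2.429) = 1 − 0.08810 ≈ 0.912

0.912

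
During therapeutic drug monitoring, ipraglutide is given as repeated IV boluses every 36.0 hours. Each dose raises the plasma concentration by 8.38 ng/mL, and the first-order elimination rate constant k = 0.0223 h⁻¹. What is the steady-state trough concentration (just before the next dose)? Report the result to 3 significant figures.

6.80 ng/mL

Fraction remaining after one interval: e^(−kτ) = e^(−0.02230 × 36.0) = 0.4481
R = 1 / (1 − 0.4481) = 1.812
Css,max = 8.38 × 1.812 = 15.18 ng/mL
Css,min = Css,max × e^(−kτ) = 15.18 × 0.4481 ≈ 6.80 ng/mL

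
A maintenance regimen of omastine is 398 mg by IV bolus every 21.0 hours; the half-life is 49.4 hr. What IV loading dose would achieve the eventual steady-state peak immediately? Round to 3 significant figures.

1560 mg

k = ln 2 / 49.4 = 0.01403 hr⁻¹
Accumulation ratio R = 1 / (1 − e^(−kτ)) = 1 / (1 − e^(−0.01403×21.0)) = 1 / (1 − 0.7448) = 3.918
Loading dose = maintenance dose × R = 398 × 3.918 ≈ 1560 mg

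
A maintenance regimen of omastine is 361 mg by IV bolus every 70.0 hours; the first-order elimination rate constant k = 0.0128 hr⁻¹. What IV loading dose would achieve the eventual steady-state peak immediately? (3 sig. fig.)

610 mg

Accumulation ratio R = 1 / (1 − e^(−kτ)) = 1 / (1 − e^(−0.01280×70.0)) = 1 / (1 − 0.4082) = 1.690
Loading dose = maintenance dose × R = 361 × 1.690 ≈ 610 mg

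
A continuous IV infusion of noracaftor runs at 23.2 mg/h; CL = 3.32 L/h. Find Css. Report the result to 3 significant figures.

6.99 µg/mL

Css = infusion rate / CL = 23.2 / 3.32 ≈ 6.99 µg/mL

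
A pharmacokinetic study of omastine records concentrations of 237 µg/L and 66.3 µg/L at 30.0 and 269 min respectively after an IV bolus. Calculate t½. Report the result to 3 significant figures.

k = ln(C₁/C₂) / (t₂ − t₁) = ln(237/66.3) / (269 − 30.0)
  = 1.274 / 239.0 = 0.005330 min⁻¹
t½ = ln 2 / k = ln 2 / 0.005330 ≈ 130 minutes

130 minutes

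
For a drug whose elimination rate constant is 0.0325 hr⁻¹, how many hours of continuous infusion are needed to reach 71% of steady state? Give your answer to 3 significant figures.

f = 1 − e^(−kt)  ⇒  t = −ln(1 − f) / k
t = −ln(1 − 0.71) / 0.03250 = 1.238 / 0.03250 ≈ 38.1 hours

38.1 hours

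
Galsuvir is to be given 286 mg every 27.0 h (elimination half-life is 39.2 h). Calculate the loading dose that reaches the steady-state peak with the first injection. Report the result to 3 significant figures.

753 mg

k = ln 2 / 39.2 = 0.01768 h⁻¹
Accumulation ratio R = 1 / (1 − e^(−kτ)) = 1 / (1 − e^(−0.01768×27.0)) = 1 / (1 − 0.6204) = 2.634
Loading dose = maintenance dose × R = 286 × 2.634 ≈ 753 mg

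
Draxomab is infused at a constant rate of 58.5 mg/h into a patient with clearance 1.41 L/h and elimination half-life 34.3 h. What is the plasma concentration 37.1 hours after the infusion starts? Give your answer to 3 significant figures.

21.9 mg/L

Css = rate / CL = 58.5 / 1.41 = 41.49 mg/L
k = ln 2 / 34.3 = 0.02021 h⁻¹
C(t) = Css (1 − e^(−kt)) = 41.49 × (1 − e^(−0.7497)) = 41.49 × 0.5275 ≈ 21.9 mg/L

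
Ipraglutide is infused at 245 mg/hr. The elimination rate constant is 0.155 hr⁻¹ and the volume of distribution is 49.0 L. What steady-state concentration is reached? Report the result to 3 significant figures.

32.3 mg/L

CL = k · V = 0.155 × 49.0 = 7.595 L/hr
Css = rate / CL = 245 / 7.595 ≈ 32.3 mg/L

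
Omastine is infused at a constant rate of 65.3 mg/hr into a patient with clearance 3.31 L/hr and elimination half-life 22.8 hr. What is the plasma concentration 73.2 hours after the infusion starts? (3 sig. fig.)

17.6 mg/L

Css = rate / CL = 65.3 / 3.31 = 19.73 mg/L
k = ln 2 / 22.8 = 0.03040 hr⁻¹
C(t) = Css (1 − e^(−kt)) = 19.73 × (1 − e^(−2.225)) = 19.73 × 0.8920 ≈ 17.6 mg/L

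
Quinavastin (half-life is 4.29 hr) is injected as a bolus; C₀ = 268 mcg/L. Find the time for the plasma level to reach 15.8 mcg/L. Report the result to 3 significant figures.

17.5 hours

k = ln 2 / 4.29 = 0.1616 hr⁻¹
C(t) = C₀ e^(−kt)  ⇒  t = ln(C₀/C) / k
t = ln(268/15.8) / 0.1616 = 2.831 / 0.1616 ≈ 17.5 hours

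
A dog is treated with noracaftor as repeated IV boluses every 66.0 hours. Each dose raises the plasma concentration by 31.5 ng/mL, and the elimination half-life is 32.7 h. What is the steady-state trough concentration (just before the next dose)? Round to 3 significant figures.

k = ln 2 / 32.7 = 0.02120 h⁻¹
Fraction remaining after one interval: e^(−kτ) = e^(−0.02120 × 66.0) = 0.2468
R = 1 / (1 − 0.2468) = 1.328
Css,max = 31.5 × 1.328 = 41.82 ng/mL
Css,min = Css,max × e^(−kτ) = 41.82 × 0.2468 ≈ 10.3 ng/mL

10.3 ng/mL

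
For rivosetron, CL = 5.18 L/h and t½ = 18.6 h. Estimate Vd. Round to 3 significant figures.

139 L

k = ln 2 / t½ = ln 2 / 18.6 = 0.03727 h⁻¹
V = CL / k = 5.18 / 0.03727 ≈ 139 L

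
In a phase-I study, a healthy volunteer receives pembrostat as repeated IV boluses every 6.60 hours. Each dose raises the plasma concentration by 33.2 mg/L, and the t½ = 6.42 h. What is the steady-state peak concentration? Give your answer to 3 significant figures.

k = ln 2 / 6.42 = 0.1080 h⁻¹
Fraction remaining after one interval: e^(−kτ) = e^(−0.1080 × 6.60) = 0.4904
R = 1 / (1 − 0.4904) = 1.962
Css,max = 33.2 × 1.962 ≈ 65.1 mg/L

65.1 mg/L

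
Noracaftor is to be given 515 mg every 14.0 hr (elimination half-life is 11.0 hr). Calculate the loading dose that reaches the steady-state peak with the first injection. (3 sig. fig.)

879 mg

k = ln 2 / 11.0 = 0.06301 hr⁻¹
Accumulation ratio R = 1 / (1 − e^(−kτ)) = 1 / (1 − e^(−0.06301×14.0)) = 1 / (1 − 0.4139) = 1.706
Loading dose = maintenance dose × R = 515 × 1.706 ≈ 879 mg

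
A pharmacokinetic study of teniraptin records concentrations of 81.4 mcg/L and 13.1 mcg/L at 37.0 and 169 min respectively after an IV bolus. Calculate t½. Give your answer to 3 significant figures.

k = ln(C₁/C₂) / (t₂ − t₁) = ln(81.4/13.1) / (169 − 37.0)
  = 1.827 / 132.0 = 0.01384 min⁻¹
t½ = ln 2 / k = ln 2 / 0.01384 ≈ 50.1 minutes

50.1 minutes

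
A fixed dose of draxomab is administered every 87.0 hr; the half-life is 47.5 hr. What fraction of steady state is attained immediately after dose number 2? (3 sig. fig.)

k = ln 2 / 47.5 = 0.01459 hr⁻¹
f_n = 1 − e^(−nkτ) = 1 − e^(−2 × 0.01459 × 87.0) = 1 − e^(−2.539) = 1 − 0.07894 ≈ 0.921

0.921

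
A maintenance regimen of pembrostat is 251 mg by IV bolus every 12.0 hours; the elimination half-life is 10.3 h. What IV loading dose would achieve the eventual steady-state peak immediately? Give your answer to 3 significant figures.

k = ln 2 / 10.3 = 0.06730 h⁻¹
Accumulation ratio R = 1 / (1 − e^(−kτ)) = 1 / (1 − e^(−0.06730×12.0)) = 1 / (1 − 0.4459) = 1.805
Loading dose = maintenance dose × R = 251 × 1.805 ≈ 453 mg

453 mg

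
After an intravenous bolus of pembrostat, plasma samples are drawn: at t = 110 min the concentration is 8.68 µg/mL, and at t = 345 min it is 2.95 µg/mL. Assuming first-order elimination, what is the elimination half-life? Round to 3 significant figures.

k = ln(C₁/C₂) / (t₂ − t₁) = ln(8.68/2.95) / (345 − 110)
  = 1.079 / 235.0 = 0.004592 min⁻¹
t½ = ln 2 / k = ln 2 / 0.004592 ≈ 151 minutes

151 minutes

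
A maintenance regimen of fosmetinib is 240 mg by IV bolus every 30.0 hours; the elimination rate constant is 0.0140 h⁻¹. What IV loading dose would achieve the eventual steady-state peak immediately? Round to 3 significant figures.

700 mg

Accumulation ratio R = 1 / (1 − e^(−kτ)) = 1 / (1 − e^(−0.01400×30.0)) = 1 / (1 − 0.6570) = 2.916
Loading dose = maintenance dose × R = 240 × 2.916 ≈ 700 mg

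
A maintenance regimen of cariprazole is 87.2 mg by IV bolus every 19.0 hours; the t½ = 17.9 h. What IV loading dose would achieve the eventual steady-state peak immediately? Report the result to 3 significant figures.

167 mg

k = ln 2 / 17.9 = 0.03872 h⁻¹
Accumulation ratio R = 1 / (1 − e^(−kτ)) = 1 / (1 − e^(−0.03872×19.0)) = 1 / (1 − 0.4791) = 1.920
Loading dose = maintenance dose × R = 87.2 × 1.920 ≈ 167 mg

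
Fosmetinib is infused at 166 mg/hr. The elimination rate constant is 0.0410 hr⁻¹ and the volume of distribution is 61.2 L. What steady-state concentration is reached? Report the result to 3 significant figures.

CL = k · V = 0.0410 × 61.2 = 2.509 L/hr
Css = rate / CL = 166 / 2.509 ≈ 66.2 mg/L

66.2 mg/L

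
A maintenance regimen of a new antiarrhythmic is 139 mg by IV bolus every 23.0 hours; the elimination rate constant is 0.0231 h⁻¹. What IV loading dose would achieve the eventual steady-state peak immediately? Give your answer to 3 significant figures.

Accumulation ratio R = 1 / (1 − e^(−kτ)) = 1 / (1 − e^(−0.02310×23.0)) = 1 / (1 − 0.5878) = 2.426
Loading dose = maintenance dose × R = 139 × 2.426 ≈ 337 mg

337 mg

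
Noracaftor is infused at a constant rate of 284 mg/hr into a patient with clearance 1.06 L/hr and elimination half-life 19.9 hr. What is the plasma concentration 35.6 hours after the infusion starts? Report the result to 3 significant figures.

190 mg/L

Css = rate / CL = 284 / 1.06 = 267.9 mg/L
k = ln 2 / 19.9 = 0.03483 hr⁻¹
C(t) = Css (1 − e^(−kt)) = 267.9 × (1 − e^(−1.240)) = 267.9 × 0.7106 ≈ 190 mg/L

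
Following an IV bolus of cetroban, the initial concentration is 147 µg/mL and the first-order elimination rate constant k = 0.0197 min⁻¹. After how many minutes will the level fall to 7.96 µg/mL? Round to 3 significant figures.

C(t) = C₀ e^(−kt)  ⇒  t = ln(C₀/C) / k
t = ln(147/7.96) / 0.01970 = 2.916 / 0.01970 ≈ 148 minutes

148 minutes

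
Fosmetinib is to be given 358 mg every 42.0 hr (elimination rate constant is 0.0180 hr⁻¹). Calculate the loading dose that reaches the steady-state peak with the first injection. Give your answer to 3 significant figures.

675 mg

Accumulation ratio R = 1 / (1 − e^(−kτ)) = 1 / (1 − e^(−0.01800×42.0)) = 1 / (1 − 0.4695) = 1.885
Loading dose = maintenance dose × R = 358 × 1.885 ≈ 675 mg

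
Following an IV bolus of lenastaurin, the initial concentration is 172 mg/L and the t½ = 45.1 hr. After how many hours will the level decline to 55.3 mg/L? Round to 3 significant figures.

k = ln 2 / 45.1 = 0.01537 hr⁻¹
C(t) = C₀ e^(−kt)  ⇒  t = ln(C₀/C) / k
t = ln(172/55.3) / 0.01537 = 1.135 / 0.01537 ≈ 73.8 hours

73.8 hours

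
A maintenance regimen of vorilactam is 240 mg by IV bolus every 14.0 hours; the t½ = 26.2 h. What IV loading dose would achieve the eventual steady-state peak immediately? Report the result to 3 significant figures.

k = ln 2 / 26.2 = 0.02646 h⁻¹
Accumulation ratio R = 1 / (1 − e^(−kτ)) = 1 / (1 − e^(−0.02646×14.0)) = 1 / (1 − 0.6905) = 3.231
Loading dose = maintenance dose × R = 240 × 3.231 ≈ 775 mg

775 mg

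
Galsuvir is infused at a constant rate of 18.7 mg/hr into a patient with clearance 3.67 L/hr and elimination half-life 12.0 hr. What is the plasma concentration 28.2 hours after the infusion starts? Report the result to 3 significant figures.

4.10 µg/mL

Css = rate / CL = 18.7 / 3.67 = 5.095 µg/mL
k = ln 2 / 12.0 = 0.05776 hr⁻¹
C(t) = Css (1 − e^(−kt)) = 5.095 × (1 − e^(−1.629)) = 5.095 × 0.8039 ≈ 4.10 µg/mL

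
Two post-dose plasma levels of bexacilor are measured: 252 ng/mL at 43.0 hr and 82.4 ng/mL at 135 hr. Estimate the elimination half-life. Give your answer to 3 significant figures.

k = ln(C₁/C₂) / (t₂ − t₁) = ln(252/82.4) / (135 − 43.0)
  = 1.118 / 92.00 = 0.01215 hr⁻¹
t½ = ln 2 / k = ln 2 / 0.01215 ≈ 57.0 hours

57.0 hours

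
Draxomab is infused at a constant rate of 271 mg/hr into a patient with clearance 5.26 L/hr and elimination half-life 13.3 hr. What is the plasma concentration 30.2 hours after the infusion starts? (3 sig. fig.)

Css = rate / CL = 271 / 5.26 = 51.52 µg/mL
k = ln 2 / 13.3 = 0.05212 hr⁻¹
C(t) = Css (1 − e^(−kt)) = 51.52 × (1 − e^(−1.574)) = 51.52 × 0.7928 ≈ 40.8 µg/mL

40.8 µg/mL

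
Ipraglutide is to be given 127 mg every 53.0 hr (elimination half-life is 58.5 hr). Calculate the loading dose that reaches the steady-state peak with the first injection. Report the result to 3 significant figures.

k = ln 2 / 58.5 = 0.01185 hr⁻¹
Accumulation ratio R = 1 / (1 − e^(−kτ)) = 1 / (1 − e^(−0.01185×53.0)) = 1 / (1 − 0.5337) = 2.144
Loading dose = maintenance dose × R = 127 × 2.144 ≈ 272 mg

272 mg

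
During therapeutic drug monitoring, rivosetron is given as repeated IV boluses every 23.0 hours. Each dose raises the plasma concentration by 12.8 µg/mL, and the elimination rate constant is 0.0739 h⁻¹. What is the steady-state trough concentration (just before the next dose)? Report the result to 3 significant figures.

2.86 µg/mL

Fraction remaining after one interval: e^(−kτ) = e^(−0.07390 × 23.0) = 0.1827
R = 1 / (1 − 0.1827) = 1.224
Css,max = 12.8 × 1.224 = 15.66 µg/mL
Css,min = Css,max × e^(−kτ) = 15.66 × 0.1827 ≈ 2.86 µg/mL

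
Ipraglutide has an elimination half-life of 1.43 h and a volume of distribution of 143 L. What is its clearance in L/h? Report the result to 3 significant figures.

k = ln 2 / t½ = ln 2 / 1.43 = 0.4847 h⁻¹
CL = k · V = 0.4847 × 143 ≈ 69.3 L/h

69.3 L/h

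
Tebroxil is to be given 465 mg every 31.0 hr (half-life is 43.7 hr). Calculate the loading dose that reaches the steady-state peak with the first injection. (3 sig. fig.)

1200 mg

k = ln 2 / 43.7 = 0.01586 hr⁻¹
Accumulation ratio R = 1 / (1 − e^(−kτ)) = 1 / (1 − e^(−0.01586×31.0)) = 1 / (1 − 0.6116) = 2.575
Loading dose = maintenance dose × R = 465 × 2.575 ≈ 1200 mg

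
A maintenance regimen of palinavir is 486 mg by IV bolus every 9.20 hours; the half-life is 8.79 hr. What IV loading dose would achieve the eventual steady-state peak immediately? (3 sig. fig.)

942 mg

k = ln 2 / 8.79 = 0.07886 hr⁻¹
Accumulation ratio R = 1 / (1 − e^(−kτ)) = 1 / (1 − e^(−0.07886×9.20)) = 1 / (1 − 0.4841) = 1.938
Loading dose = maintenance dose × R = 486 × 1.938 ≈ 942 mg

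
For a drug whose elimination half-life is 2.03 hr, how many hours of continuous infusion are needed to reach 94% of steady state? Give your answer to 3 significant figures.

k = ln 2 / 2.03 = 0.3415 hr⁻¹
f = 1 − e^(−kt)  ⇒  t = −ln(1 − f) / k
t = −ln(1 − 0.94) / 0.3415 = 2.813 / 0.3415 ≈ 8.24 hours

8.24 hours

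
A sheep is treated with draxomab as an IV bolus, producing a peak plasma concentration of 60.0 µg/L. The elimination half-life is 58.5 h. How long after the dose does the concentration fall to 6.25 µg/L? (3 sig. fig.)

191 hours

k = ln 2 / 58.5 = 0.01185 h⁻¹
C(t) = C₀ e^(−kt)  ⇒  t = ln(C₀/C) / k
t = ln(60.0/6.25) / 0.01185 = 2.262 / 0.01185 ≈ 191 hours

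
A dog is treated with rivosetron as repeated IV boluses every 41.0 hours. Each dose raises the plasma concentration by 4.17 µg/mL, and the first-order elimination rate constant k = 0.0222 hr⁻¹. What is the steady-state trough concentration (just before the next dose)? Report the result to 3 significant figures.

2.81 µg/mL

Fraction remaining after one interval: e^(−kτ) = e^(−0.02220 × 41.0) = 0.4024
R = 1 / (1 − 0.4024) = 1.673
Css,max = 4.17 × 1.673 = 6.978 µg/mL
Css,min = Css,max × e^(−kτ) = 6.978 × 0.4024 ≈ 2.81 µg/mL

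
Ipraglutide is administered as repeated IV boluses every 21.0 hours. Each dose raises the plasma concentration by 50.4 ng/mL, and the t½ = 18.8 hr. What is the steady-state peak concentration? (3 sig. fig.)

k = ln 2 / 18.8 = 0.03687 hr⁻¹
Fraction remaining after one interval: e^(−kτ) = e^(−0.03687 × 21.0) = 0.4610
R = 1 / (1 − 0.4610) = 1.855
Css,max = 50.4 × 1.855 ≈ 93.5 ng/mL

93.5 ng/mL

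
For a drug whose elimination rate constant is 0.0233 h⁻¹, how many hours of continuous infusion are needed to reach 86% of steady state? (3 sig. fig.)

f = 1 − e^(−kt)  ⇒  t = −ln(1 − f) / k
t = −ln(1 − 0.86) / 0.02330 = 1.966 / 0.02330 ≈ 84.4 hours

84.4 hours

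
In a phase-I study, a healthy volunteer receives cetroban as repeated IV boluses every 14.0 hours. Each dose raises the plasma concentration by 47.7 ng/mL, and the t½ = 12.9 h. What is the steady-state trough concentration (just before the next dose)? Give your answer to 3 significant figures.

k = ln 2 / 12.9 = 0.05373 h⁻¹
Fraction remaining after one interval: e^(−kτ) = e^(−0.05373 × 14.0) = 0.4713
R = 1 / (1 − 0.4713) = 1.891
Css,max = 47.7 × 1.891 = 90.22 ng/mL
Css,min = Css,max × e^(−kτ) = 90.22 × 0.4713 ≈ 42.5 ng/mL

42.5 ng/mL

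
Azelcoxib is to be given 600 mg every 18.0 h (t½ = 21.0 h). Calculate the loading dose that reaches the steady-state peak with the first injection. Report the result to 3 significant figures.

k = ln 2 / 21.0 = 0.03301 h⁻¹
Accumulation ratio R = 1 / (1 − e^(−kτ)) = 1 / (1 − e^(−0.03301×18.0)) = 1 / (1 − 0.5520) = 2.232
Loading dose = maintenance dose × R = 600 × 2.232 ≈ 1340 mg

1340 mg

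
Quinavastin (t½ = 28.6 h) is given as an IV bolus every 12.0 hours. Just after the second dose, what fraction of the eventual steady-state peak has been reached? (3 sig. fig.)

0.441

k = ln 2 / 28.6 = 0.02424 h⁻¹
f_n = 1 − e^(−nkτ) = 1 − e^(−2 × 0.02424 × 12.0) = 1 − e^(−0.5817) = 1 − 0.5590 ≈ 0.441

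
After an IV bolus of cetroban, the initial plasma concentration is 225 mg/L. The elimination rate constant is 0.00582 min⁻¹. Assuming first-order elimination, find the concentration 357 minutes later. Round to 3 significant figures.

C(t) = C₀ e^(−kt) = 225 × e^(−0.005820 × 357) = 225 × e^(−2.078) = 225 × 0.1252 ≈ 28.2 mg/L

28.2 mg/L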